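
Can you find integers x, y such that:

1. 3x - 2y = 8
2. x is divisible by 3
Yes

Take x = 0, y = -4. Substituting into each constraint:
  (1) 3(0) - 2(-4) = 8 ✓
  (2) 0 = 3 × 0, remainder 0 ✓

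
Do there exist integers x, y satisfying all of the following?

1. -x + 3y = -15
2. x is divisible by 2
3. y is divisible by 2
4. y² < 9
No

A contradictory subset is {-x + 3y = -15, x is divisible by 2, y is divisible by 2}. No integer assignment can satisfy these jointly:

  - -x + 3y = -15: is a linear equation tying the variables together
  - x is divisible by 2: restricts x to multiples of 2
  - y is divisible by 2: restricts y to multiples of 2

Modular obstruction: writing x = 2x' and writing y = 2y', every remaining term of the linear equation is divisible by 2, so the left side is ≡ 0 (mod 2); but the right side -15 ≡ 1 (mod 2). No integers can satisfy it.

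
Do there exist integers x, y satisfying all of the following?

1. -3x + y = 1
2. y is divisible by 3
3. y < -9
No

A contradictory subset is {-3x + y = 1, y is divisible by 3}. No integer assignment can satisfy these jointly:

  - -3x + y = 1: is a linear equation tying the variables together
  - y is divisible by 3: restricts y to multiples of 3

Modular obstruction: writing y = 3y', every remaining term of the linear equation is divisible by 3, so the left side is ≡ 0 (mod 3); but the right side 1 ≡ 1 (mod 3). No integers can satisfy it.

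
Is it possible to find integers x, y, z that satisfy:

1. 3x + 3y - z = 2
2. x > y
Yes

Take x = 1, y = 0, z = 1. Substituting into each constraint:
  (1) 3(1) + 3(0) + (-1) = 2 ✓
  (2) 1 > 0 ✓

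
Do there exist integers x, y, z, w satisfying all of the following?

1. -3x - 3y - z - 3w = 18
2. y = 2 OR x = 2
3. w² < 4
Yes

Take x = 3, y = 2, z = -36, w = 1. Substituting into each constraint:
  (1) -3(3) - 3(2) + 36 - 3(1) = 18 ✓
  (2) y = 2, target 2 ✓ (first branch holds)
  (3) w² = (1)² = 1, and 1 < 4 ✓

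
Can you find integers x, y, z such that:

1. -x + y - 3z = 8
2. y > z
Yes

Take x = -7, y = 1, z = 0. Substituting into each constraint:
  (1) 7 + 1 - 3(0) = 8 ✓
  (2) 1 > 0 ✓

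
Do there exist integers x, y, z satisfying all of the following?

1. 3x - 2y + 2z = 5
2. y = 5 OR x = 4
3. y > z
Yes

Take x = 3, y = 5, z = 3. Substituting into each constraint:
  (1) 3(3) - 2(5) + 2(3) = 5 ✓
  (2) y = 5, target 5 ✓ (first branch holds)
  (3) 5 > 3 ✓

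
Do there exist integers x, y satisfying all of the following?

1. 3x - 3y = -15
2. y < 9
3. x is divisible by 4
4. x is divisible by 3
Yes

Take x = 0, y = 5. Substituting into each constraint:
  (1) 3(0) - 3(5) = -15 ✓
  (2) 5 < 9 ✓
  (3) 0 = 4 × 0, remainder 0 ✓
  (4) 0 = 3 × 0, remainder 0 ✓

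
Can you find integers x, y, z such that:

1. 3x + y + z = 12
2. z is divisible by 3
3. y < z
Yes

Take x = 5, y = -3, z = 0. Substituting into each constraint:
  (1) 3(5) + (-3) + 0 = 12 ✓
  (2) 0 = 3 × 0, remainder 0 ✓
  (3) -3 < 0 ✓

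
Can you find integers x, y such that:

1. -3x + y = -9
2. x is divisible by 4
Yes

Take x = 0, y = -9. Substituting into each constraint:
  (1) -3(0) + (-9) = -9 ✓
  (2) 0 = 4 × 0, remainder 0 ✓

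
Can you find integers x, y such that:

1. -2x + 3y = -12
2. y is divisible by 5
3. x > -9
Yes

Take x = 6, y = 0. Substituting into each constraint:
  (1) -2(6) + 3(0) = -12 ✓
  (2) 0 = 5 × 0, remainder 0 ✓
  (3) 6 > -9 ✓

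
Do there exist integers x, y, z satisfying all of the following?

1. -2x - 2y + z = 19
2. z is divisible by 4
No

The full constraint system is jointly infeasible over the integers. Each constraint and what it forces:

  - -2x - 2y + z = 19: is a linear equation tying the variables together
  - z is divisible by 4: restricts z to multiples of 4

Modular obstruction: writing z = 4z', every remaining term of the linear equation is divisible by 2, so the left side is ≡ 0 (mod 2); but the right side 19 ≡ 1 (mod 2). No integers can satisfy it.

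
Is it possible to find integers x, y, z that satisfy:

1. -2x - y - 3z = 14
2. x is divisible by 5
Yes

Take x = 0, y = -14, z = 0. Substituting into each constraint:
  (1) -2(0) + 14 - 3(0) = 14 ✓
  (2) 0 = 5 × 0, remainder 0 ✓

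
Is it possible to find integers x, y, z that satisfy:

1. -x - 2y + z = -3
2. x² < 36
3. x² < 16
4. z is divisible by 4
Yes

Take x = 3, y = 0, z = 0. Substituting into each constraint:
  (1) (-3) - 2(0) + 0 = -3 ✓
  (2) x² = (3)² = 9, and 9 < 36 ✓
  (3) x² = (3)² = 9, and 9 < 16 ✓
  (4) 0 = 4 × 0, remainder 0 ✓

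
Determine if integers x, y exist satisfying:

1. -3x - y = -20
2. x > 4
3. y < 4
Yes

Take x = 6, y = 2. Substituting into each constraint:
  (1) -3(6) + (-2) = -20 ✓
  (2) 6 > 4 ✓
  (3) 2 < 4 ✓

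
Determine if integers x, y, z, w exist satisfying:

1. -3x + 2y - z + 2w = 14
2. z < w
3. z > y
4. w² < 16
Yes

Take x = -4, y = -1, z = 0, w = 2. Substituting into each constraint:
  (1) -3(-4) + 2(-1) + 0 + 2(2) = 14 ✓
  (2) 0 < 2 ✓
  (3) 0 > -1 ✓
  (4) w² = (2)² = 4, and 4 < 16 ✓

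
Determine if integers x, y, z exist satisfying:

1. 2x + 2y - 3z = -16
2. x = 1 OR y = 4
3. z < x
Yes

Take x = 27, y = 4, z = 26. Substituting into each constraint:
  (1) 2(27) + 2(4) - 3(26) = -16 ✓
  (2) y = 4, target 4 ✓ (second branch holds)
  (3) 26 < 27 ✓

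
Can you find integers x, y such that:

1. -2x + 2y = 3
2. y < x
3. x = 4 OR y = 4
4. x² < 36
No

Even the single constraint (-2x + 2y = 3) is infeasible over the integers.

  - -2x + 2y = 3: every term on the left is divisible by 2, so the LHS ≡ 0 (mod 2), but the RHS 3 is not — no integer solution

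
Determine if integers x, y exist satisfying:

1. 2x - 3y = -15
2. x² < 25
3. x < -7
No

A contradictory subset is {x² < 25, x < -7}. No integer assignment can satisfy these jointly:

  - x² < 25: restricts x to |x| ≤ 4
  - x < -7: bounds one variable relative to a constant

Direct contradiction: the bounds on x require x ≥ -4 and x ≤ -8 simultaneously, which is empty.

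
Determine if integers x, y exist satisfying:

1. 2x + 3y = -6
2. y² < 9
Yes

Take x = -3, y = 0. Substituting into each constraint:
  (1) 2(-3) + 3(0) = -6 ✓
  (2) y² = (0)² = 0, and 0 < 9 ✓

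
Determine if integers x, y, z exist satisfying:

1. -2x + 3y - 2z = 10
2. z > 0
Yes

Take x = 0, y = 4, z = 1. Substituting into each constraint:
  (1) -2(0) + 3(4) - 2(1) = 10 ✓
  (2) 1 > 0 ✓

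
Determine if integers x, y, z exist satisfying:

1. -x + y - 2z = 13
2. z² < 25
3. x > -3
Yes

Take x = 0, y = 13, z = 0. Substituting into each constraint:
  (1) 0 + 13 - 2(0) = 13 ✓
  (2) z² = (0)² = 0, and 0 < 25 ✓
  (3) 0 > -3 ✓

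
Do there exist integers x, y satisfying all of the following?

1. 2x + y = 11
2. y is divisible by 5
Yes

Take x = 3, y = 5. Substituting into each constraint:
  (1) 2(3) + 5 = 11 ✓
  (2) 5 = 5 × 1, remainder 0 ✓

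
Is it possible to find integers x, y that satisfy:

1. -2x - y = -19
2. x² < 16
Yes

Take x = 0, y = 19. Substituting into each constraint:
  (1) -2(0) + (-19) = -19 ✓
  (2) x² = (0)² = 0, and 0 < 16 ✓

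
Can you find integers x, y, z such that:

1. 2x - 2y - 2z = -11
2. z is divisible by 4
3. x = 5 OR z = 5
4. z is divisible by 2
No

Even the single constraint (2x - 2y - 2z = -11) is infeasible over the integers.

  - 2x - 2y - 2z = -11: every term on the left is divisible by 2, so the LHS ≡ 0 (mod 2), but the RHS -11 is not — no integer solution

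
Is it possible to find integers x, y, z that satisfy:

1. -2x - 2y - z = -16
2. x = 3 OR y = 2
Yes

Take x = 0, y = 2, z = 12. Substituting into each constraint:
  (1) -2(0) - 2(2) + (-12) = -16 ✓
  (2) y = 2, target 2 ✓ (second branch holds)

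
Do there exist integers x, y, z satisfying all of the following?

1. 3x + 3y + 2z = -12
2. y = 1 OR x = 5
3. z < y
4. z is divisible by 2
Yes

Take x = -5, y = 1, z = 0. Substituting into each constraint:
  (1) 3(-5) + 3(1) + 2(0) = -12 ✓
  (2) y = 1, target 1 ✓ (first branch holds)
  (3) 0 < 1 ✓
  (4) 0 = 2 × 0, remainder 0 ✓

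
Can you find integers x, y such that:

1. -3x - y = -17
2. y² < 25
Yes

Take x = 5, y = 2. Substituting into each constraint:
  (1) -3(5) + (-2) = -17 ✓
  (2) y² = (2)² = 4, and 4 < 25 ✓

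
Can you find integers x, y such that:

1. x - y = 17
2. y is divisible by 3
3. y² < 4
Yes

Take x = 17, y = 0. Substituting into each constraint:
  (1) 17 + 0 = 17 ✓
  (2) 0 = 3 × 0, remainder 0 ✓
  (3) y² = (0)² = 0, and 0 < 4 ✓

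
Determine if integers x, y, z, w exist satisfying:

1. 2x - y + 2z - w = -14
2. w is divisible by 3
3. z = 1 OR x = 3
Yes

Take x = -8, y = 0, z = 1, w = 0. Substituting into each constraint:
  (1) 2(-8) + 0 + 2(1) + 0 = -14 ✓
  (2) 0 = 3 × 0, remainder 0 ✓
  (3) z = 1, target 1 ✓ (first branch holds)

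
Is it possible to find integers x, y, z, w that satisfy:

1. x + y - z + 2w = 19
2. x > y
Yes

Take x = 1, y = 0, z = -18, w = 0. Substituting into each constraint:
  (1) 1 + 0 + 18 + 2(0) = 19 ✓
  (2) 1 > 0 ✓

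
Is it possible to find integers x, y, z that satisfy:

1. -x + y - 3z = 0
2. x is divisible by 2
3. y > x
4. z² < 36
Yes

Take x = 0, y = 3, z = 1. Substituting into each constraint:
  (1) 0 + 3 - 3(1) = 0 ✓
  (2) 0 = 2 × 0, remainder 0 ✓
  (3) 3 > 0 ✓
  (4) z² = (1)² = 1, and 1 < 36 ✓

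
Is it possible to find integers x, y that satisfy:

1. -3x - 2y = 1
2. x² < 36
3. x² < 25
Yes

Take x = 1, y = -2. Substituting into each constraint:
  (1) -3(1) - 2(-2) = 1 ✓
  (2) x² = (1)² = 1, and 1 < 36 ✓
  (3) x² = (1)² = 1, and 1 < 25 ✓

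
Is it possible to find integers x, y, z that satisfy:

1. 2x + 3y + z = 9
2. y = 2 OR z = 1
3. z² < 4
Yes

Take x = 2, y = 2, z = -1. Substituting into each constraint:
  (1) 2(2) + 3(2) + (-1) = 9 ✓
  (2) y = 2, target 2 ✓ (first branch holds)
  (3) z² = (-1)² = 1, and 1 < 4 ✓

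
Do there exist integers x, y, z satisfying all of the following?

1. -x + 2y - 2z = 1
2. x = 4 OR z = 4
Yes

Take x = 5, y = 7, z = 4. Substituting into each constraint:
  (1) (-5) + 2(7) - 2(4) = 1 ✓
  (2) z = 4, target 4 ✓ (second branch holds)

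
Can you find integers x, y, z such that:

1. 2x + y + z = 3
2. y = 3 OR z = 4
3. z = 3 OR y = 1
Yes

Take x = -1, y = 1, z = 4. Substituting into each constraint:
  (1) 2(-1) + 1 + 4 = 3 ✓
  (2) z = 4, target 4 ✓ (second branch holds)
  (3) y = 1, target 1 ✓ (second branch holds)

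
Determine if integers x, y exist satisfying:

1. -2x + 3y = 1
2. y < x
Yes

Take x = 4, y = 3. Substituting into each constraint:
  (1) -2(4) + 3(3) = 1 ✓
  (2) 3 < 4 ✓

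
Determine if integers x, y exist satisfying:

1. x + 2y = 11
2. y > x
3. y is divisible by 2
Yes

Take x = 3, y = 4. Substituting into each constraint:
  (1) 3 + 2(4) = 11 ✓
  (2) 4 > 3 ✓
  (3) 4 = 2 × 2, remainder 0 ✓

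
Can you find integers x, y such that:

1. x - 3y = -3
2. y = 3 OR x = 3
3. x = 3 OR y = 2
Yes

Take x = 3, y = 2. Substituting into each constraint:
  (1) 3 - 3(2) = -3 ✓
  (2) x = 3, target 3 ✓ (second branch holds)
  (3) x = 3, target 3 ✓ (first branch holds)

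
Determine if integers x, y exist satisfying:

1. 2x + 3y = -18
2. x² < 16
Yes

Take x = 0, y = -6. Substituting into each constraint:
  (1) 2(0) + 3(-6) = -18 ✓
  (2) x² = (0)² = 0, and 0 < 16 ✓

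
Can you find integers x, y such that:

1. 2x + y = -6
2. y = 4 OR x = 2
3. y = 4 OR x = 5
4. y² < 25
Yes

Take x = -5, y = 4. Substituting into each constraint:
  (1) 2(-5) + 4 = -6 ✓
  (2) y = 4, target 4 ✓ (first branch holds)
  (3) y = 4, target 4 ✓ (first branch holds)
  (4) y² = (4)² = 16, and 16 < 25 ✓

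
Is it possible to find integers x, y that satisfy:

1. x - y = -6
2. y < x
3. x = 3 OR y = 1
No

A contradictory subset is {x - y = -6, y < x}. No integer assignment can satisfy these jointly:

  - x - y = -6: is a linear equation tying the variables together
  - y < x: bounds one variable relative to another variable

From the equation, x − y = -6, i.e. x − y = -6; but x > y requires x − y ≥ 1. Contradiction.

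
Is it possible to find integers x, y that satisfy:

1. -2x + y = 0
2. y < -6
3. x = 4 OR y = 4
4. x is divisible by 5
No

A contradictory subset is {-2x + y = 0, y < -6, x = 4 OR y = 4}. No integer assignment can satisfy these jointly:

  - -2x + y = 0: is a linear equation tying the variables together
  - y < -6: bounds one variable relative to a constant
  - x = 4 OR y = 4: forces a choice: either x = 4 or y = 4

Split on the disjunction (x = 4 OR y = 4):
  • If x = 4: the equation forces y = 8, which contradicts the bound y ≤ -7.
  • If y = 4: this contradicts the bound y ≤ -7.
Both branches are infeasible, so the system has no integer solution.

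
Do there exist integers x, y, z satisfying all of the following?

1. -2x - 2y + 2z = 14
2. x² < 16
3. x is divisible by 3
Yes

Take x = 0, y = 0, z = 7. Substituting into each constraint:
  (1) -2(0) - 2(0) + 2(7) = 14 ✓
  (2) x² = (0)² = 0, and 0 < 16 ✓
  (3) 0 = 3 × 0, remainder 0 ✓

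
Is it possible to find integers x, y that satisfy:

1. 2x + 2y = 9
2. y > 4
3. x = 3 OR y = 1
No

Even the single constraint (2x + 2y = 9) is infeasible over the integers.

  - 2x + 2y = 9: every term on the left is divisible by 2, so the LHS ≡ 0 (mod 2), but the RHS 9 is not — no integer solution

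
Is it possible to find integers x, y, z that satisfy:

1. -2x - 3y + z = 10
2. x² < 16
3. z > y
Yes

Take x = -2, y = -2, z = 0. Substituting into each constraint:
  (1) -2(-2) - 3(-2) + 0 = 10 ✓
  (2) x² = (-2)² = 4, and 4 < 16 ✓
  (3) 0 > -2 ✓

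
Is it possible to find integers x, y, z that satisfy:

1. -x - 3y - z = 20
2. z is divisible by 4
Yes

Take x = -20, y = 0, z = 0. Substituting into each constraint:
  (1) 20 - 3(0) + 0 = 20 ✓
  (2) 0 = 4 × 0, remainder 0 ✓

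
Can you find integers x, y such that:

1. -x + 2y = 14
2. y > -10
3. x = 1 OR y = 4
Yes

Take x = -6, y = 4. Substituting into each constraint:
  (1) 6 + 2(4) = 14 ✓
  (2) 4 > -10 ✓
  (3) y = 4, target 4 ✓ (second branch holds)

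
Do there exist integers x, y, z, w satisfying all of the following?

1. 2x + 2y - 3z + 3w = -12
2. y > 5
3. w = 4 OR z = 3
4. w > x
Yes

Take x = -4, y = 7, z = 3, w = -3. Substituting into each constraint:
  (1) 2(-4) + 2(7) - 3(3) + 3(-3) = -12 ✓
  (2) 7 > 5 ✓
  (3) z = 3, target 3 ✓ (second branch holds)
  (4) -3 > -4 ✓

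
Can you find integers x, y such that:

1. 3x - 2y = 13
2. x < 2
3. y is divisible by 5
Yes

Take x = 1, y = -5. Substituting into each constraint:
  (1) 3(1) - 2(-5) = 13 ✓
  (2) 1 < 2 ✓
  (3) -5 = 5 × -1, remainder 0 ✓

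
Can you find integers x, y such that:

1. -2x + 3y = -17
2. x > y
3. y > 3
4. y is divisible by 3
Yes

Take x = 22, y = 9. Substituting into each constraint:
  (1) -2(22) + 3(9) = -17 ✓
  (2) 22 > 9 ✓
  (3) 9 > 3 ✓
  (4) 9 = 3 × 3, remainder 0 ✓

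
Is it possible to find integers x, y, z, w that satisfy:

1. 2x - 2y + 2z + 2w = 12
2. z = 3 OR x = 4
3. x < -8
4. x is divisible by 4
Yes

Take x = -12, y = 0, z = 3, w = 15. Substituting into each constraint:
  (1) 2(-12) - 2(0) + 2(3) + 2(15) = 12 ✓
  (2) z = 3, target 3 ✓ (first branch holds)
  (3) -12 < -8 ✓
  (4) -12 = 4 × -3, remainder 0 ✓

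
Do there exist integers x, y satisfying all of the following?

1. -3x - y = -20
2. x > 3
Yes

Take x = 6, y = 2. Substituting into each constraint:
  (1) -3(6) + (-2) = -20 ✓
  (2) 6 > 3 ✓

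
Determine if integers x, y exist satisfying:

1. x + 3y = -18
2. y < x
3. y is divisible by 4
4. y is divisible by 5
Yes

Take x = 42, y = -20. Substituting into each constraint:
  (1) 42 + 3(-20) = -18 ✓
  (2) -20 < 42 ✓
  (3) -20 = 4 × -5, remainder 0 ✓
  (4) -20 = 5 × -4, remainder 0 ✓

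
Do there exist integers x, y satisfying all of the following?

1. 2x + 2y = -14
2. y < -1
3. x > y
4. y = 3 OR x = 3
Yes

Take x = 3, y = -10. Substituting into each constraint:
  (1) 2(3) + 2(-10) = -14 ✓
  (2) -10 < -1 ✓
  (3) 3 > -10 ✓
  (4) x = 3, target 3 ✓ (second branch holds)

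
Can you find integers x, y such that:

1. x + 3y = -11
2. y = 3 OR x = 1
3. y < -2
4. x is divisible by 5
No

A contradictory subset is {y = 3 OR x = 1, y < -2, x is divisible by 5}. No integer assignment can satisfy these jointly:

  - y = 3 OR x = 1: forces a choice: either y = 3 or x = 1
  - y < -2: bounds one variable relative to a constant
  - x is divisible by 5: restricts x to multiples of 5

Split on the disjunction (y = 3 OR x = 1):
  • If y = 3: this contradicts the bound y ≤ -3.
  • If x = 1: this contradicts the divisibility constraint — 1 is not a multiple of 5.
Both branches are infeasible, so the system has no integer solution.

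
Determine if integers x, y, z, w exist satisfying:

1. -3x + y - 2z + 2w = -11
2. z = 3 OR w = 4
Yes

Take x = 5, y = 0, z = 2, w = 4. Substituting into each constraint:
  (1) -3(5) + 0 - 2(2) + 2(4) = -11 ✓
  (2) w = 4, target 4 ✓ (second branch holds)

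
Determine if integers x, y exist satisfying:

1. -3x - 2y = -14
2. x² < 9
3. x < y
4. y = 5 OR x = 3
No

A contradictory subset is {-3x - 2y = -14, x < y, y = 5 OR x = 3}. No integer assignment can satisfy these jointly:

  - -3x - 2y = -14: is a linear equation tying the variables together
  - x < y: bounds one variable relative to another variable
  - y = 5 OR x = 3: forces a choice: either y = 5 or x = 3

Split on the disjunction (y = 5 OR x = 3):
  • If y = 5: with y = 5, every remaining term of the linear equation is divisible by 3, so the left side is ≡ 0 (mod 3); but the right side -4 ≡ 2 (mod 3). No integers can satisfy it.
  • If x = 3: with x = 3, every remaining term of the linear equation is divisible by 2, so the left side is ≡ 0 (mod 2); but the right side -5 ≡ 1 (mod 2). No integers can satisfy it.
Both branches are infeasible, so the system has no integer solution.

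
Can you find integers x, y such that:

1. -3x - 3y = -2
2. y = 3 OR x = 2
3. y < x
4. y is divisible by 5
No

Even the single constraint (-3x - 3y = -2) is infeasible over the integers.

  - -3x - 3y = -2: every term on the left is divisible by 3, so the LHS ≡ 0 (mod 3), but the RHS -2 is not — no integer solution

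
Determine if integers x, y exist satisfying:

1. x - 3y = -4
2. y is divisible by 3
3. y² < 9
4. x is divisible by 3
No

A contradictory subset is {x - 3y = -4, x is divisible by 3}. No integer assignment can satisfy these jointly:

  - x - 3y = -4: is a linear equation tying the variables together
  - x is divisible by 3: restricts x to multiples of 3

Modular obstruction: writing x = 3x', every remaining term of the linear equation is divisible by 3, so the left side is ≡ 0 (mod 3); but the right side -4 ≡ 2 (mod 3). No integers can satisfy it.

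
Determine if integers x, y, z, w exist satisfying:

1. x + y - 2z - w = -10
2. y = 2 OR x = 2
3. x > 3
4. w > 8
Yes

Take x = 5, y = 2, z = 4, w = 9. Substituting into each constraint:
  (1) 5 + 2 - 2(4) + (-9) = -10 ✓
  (2) y = 2, target 2 ✓ (first branch holds)
  (3) 5 > 3 ✓
  (4) 9 > 8 ✓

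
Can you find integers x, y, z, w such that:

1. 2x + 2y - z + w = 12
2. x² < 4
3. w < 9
Yes

Take x = 0, y = 6, z = 0, w = 0. Substituting into each constraint:
  (1) 2(0) + 2(6) + 0 + 0 = 12 ✓
  (2) x² = (0)² = 0, and 0 < 4 ✓
  (3) 0 < 9 ✓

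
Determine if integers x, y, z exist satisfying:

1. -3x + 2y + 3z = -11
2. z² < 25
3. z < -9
No

A contradictory subset is {z² < 25, z < -9}. No integer assignment can satisfy these jointly:

  - z² < 25: restricts z to |z| ≤ 4
  - z < -9: bounds one variable relative to a constant

Direct contradiction: the bounds on z require z ≥ -4 and z ≤ -10 simultaneously, which is empty.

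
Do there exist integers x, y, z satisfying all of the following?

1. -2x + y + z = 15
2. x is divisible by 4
Yes

Take x = 0, y = 0, z = 15. Substituting into each constraint:
  (1) -2(0) + 0 + 15 = 15 ✓
  (2) 0 = 4 × 0, remainder 0 ✓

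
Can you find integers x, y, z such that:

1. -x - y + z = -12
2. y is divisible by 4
Yes

Take x = 12, y = 0, z = 0. Substituting into each constraint:
  (1) (-12) + 0 + 0 = -12 ✓
  (2) 0 = 4 × 0, remainder 0 ✓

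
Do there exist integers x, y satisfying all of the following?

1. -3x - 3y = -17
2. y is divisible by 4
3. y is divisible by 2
No

Even the single constraint (-3x - 3y = -17) is infeasible over the integers.

  - -3x - 3y = -17: every term on the left is divisible by 3, so the LHS ≡ 0 (mod 3), but the RHS -17 is not — no integer solution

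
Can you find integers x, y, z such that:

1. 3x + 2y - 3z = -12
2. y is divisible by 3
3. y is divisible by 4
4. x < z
Yes

Take x = -4, y = 0, z = 0. Substituting into each constraint:
  (1) 3(-4) + 2(0) - 3(0) = -12 ✓
  (2) 0 = 3 × 0, remainder 0 ✓
  (3) 0 = 4 × 0, remainder 0 ✓
  (4) -4 < 0 ✓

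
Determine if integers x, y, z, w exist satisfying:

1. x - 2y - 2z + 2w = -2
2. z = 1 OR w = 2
Yes

Take x = 0, y = 0, z = 1, w = 0. Substituting into each constraint:
  (1) 0 - 2(0) - 2(1) + 2(0) = -2 ✓
  (2) z = 1, target 1 ✓ (first branch holds)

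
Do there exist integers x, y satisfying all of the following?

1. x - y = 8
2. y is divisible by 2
Yes

Take x = 8, y = 0. Substituting into each constraint:
  (1) 8 + 0 = 8 ✓
  (2) 0 = 2 × 0, remainder 0 ✓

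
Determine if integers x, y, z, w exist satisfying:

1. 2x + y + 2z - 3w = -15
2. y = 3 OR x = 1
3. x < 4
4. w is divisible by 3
Yes

Take x = 0, y = 3, z = -9, w = 0. Substituting into each constraint:
  (1) 2(0) + 3 + 2(-9) - 3(0) = -15 ✓
  (2) y = 3, target 3 ✓ (first branch holds)
  (3) 0 < 4 ✓
  (4) 0 = 3 × 0, remainder 0 ✓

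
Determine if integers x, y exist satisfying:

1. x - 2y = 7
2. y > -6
Yes

Take x = 7, y = 0. Substituting into each constraint:
  (1) 7 - 2(0) = 7 ✓
  (2) 0 > -6 ✓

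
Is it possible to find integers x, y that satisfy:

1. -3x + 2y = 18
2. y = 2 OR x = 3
No

The full constraint system is jointly infeasible over the integers. Each constraint and what it forces:

  - -3x + 2y = 18: is a linear equation tying the variables together
  - y = 2 OR x = 3: forces a choice: either y = 2 or x = 3

Split on the disjunction (y = 2 OR x = 3):
  • If y = 2: with y = 2, every remaining term of the linear equation is divisible by 3, so the left side is ≡ 0 (mod 3); but the right side 14 ≡ 2 (mod 3). No integers can satisfy it.
  • If x = 3: with x = 3, every remaining term of the linear equation is divisible by 2, so the left side is ≡ 0 (mod 2); but the right side 27 ≡ 1 (mod 2). No integers can satisfy it.
Both branches are infeasible, so the system has no integer solution.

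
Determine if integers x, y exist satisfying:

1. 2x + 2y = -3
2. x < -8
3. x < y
No

Even the single constraint (2x + 2y = -3) is infeasible over the integers.

  - 2x + 2y = -3: every term on the left is divisible by 2, so the LHS ≡ 0 (mod 2), but the RHS -3 is not — no integer solution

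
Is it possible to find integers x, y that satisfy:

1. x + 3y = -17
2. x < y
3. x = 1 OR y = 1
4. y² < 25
Yes

Take x = -20, y = 1. Substituting into each constraint:
  (1) (-20) + 3(1) = -17 ✓
  (2) -20 < 1 ✓
  (3) y = 1, target 1 ✓ (second branch holds)
  (4) y² = (1)² = 1, and 1 < 25 ✓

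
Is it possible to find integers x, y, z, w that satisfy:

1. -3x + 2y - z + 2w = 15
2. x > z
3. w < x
Yes

Take x = 0, y = 8, z = -1, w = -1. Substituting into each constraint:
  (1) -3(0) + 2(8) + 1 + 2(-1) = 15 ✓
  (2) 0 > -1 ✓
  (3) -1 < 0 ✓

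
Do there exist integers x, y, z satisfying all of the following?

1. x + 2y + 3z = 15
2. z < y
Yes

Take x = 18, y = 0, z = -1. Substituting into each constraint:
  (1) 18 + 2(0) + 3(-1) = 15 ✓
  (2) -1 < 0 ✓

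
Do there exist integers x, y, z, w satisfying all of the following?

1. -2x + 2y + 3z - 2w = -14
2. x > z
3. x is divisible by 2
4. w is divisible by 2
Yes

Take x = 0, y = -4, z = -2, w = 0. Substituting into each constraint:
  (1) -2(0) + 2(-4) + 3(-2) - 2(0) = -14 ✓
  (2) 0 > -2 ✓
  (3) 0 = 2 × 0, remainder 0 ✓
  (4) 0 = 2 × 0, remainder 0 ✓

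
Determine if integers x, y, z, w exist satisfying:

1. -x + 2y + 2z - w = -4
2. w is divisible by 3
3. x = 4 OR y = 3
Yes

Take x = 4, y = 0, z = 0, w = 0. Substituting into each constraint:
  (1) (-4) + 2(0) + 2(0) + 0 = -4 ✓
  (2) 0 = 3 × 0, remainder 0 ✓
  (3) x = 4, target 4 ✓ (first branch holds)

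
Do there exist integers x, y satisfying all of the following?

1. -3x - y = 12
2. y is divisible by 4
Yes

Take x = -4, y = 0. Substituting into each constraint:
  (1) -3(-4) + 0 = 12 ✓
  (2) 0 = 4 × 0, remainder 0 ✓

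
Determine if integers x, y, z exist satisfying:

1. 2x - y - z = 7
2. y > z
Yes

Take x = 3, y = 0, z = -1. Substituting into each constraint:
  (1) 2(3) + 0 + 1 = 7 ✓
  (2) 0 > -1 ✓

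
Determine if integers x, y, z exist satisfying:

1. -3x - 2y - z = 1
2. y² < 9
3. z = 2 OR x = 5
Yes

Take x = -1, y = 0, z = 2. Substituting into each constraint:
  (1) -3(-1) - 2(0) + (-2) = 1 ✓
  (2) y² = (0)² = 0, and 0 < 9 ✓
  (3) z = 2, target 2 ✓ (first branch holds)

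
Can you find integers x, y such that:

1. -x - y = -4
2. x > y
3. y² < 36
Yes

Take x = 3, y = 1. Substituting into each constraint:
  (1) (-3) + (-1) = -4 ✓
  (2) 3 > 1 ✓
  (3) y² = (1)² = 1, and 1 < 36 ✓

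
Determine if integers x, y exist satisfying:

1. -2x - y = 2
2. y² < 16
Yes

Take x = 0, y = -2. Substituting into each constraint:
  (1) -2(0) + 2 = 2 ✓
  (2) y² = (-2)² = 4, and 4 < 16 ✓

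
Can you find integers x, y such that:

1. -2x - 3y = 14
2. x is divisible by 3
No

The full constraint system is jointly infeasible over the integers. Each constraint and what it forces:

  - -2x - 3y = 14: is a linear equation tying the variables together
  - x is divisible by 3: restricts x to multiples of 3

Modular obstruction: writing x = 3x', every remaining term of the linear equation is divisible by 3, so the left side is ≡ 0 (mod 3); but the right side 14 ≡ 2 (mod 3). No integers can satisfy it.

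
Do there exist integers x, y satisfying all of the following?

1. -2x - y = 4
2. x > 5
Yes

Take x = 6, y = -16. Substituting into each constraint:
  (1) -2(6) + 16 = 4 ✓
  (2) 6 > 5 ✓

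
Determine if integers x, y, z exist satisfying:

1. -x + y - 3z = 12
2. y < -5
Yes

Take x = -18, y = -6, z = 0. Substituting into each constraint:
  (1) 18 + (-6) - 3(0) = 12 ✓
  (2) -6 < -5 ✓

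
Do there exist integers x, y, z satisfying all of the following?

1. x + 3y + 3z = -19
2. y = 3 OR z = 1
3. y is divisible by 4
Yes

Take x = -22, y = 0, z = 1. Substituting into each constraint:
  (1) (-22) + 3(0) + 3(1) = -19 ✓
  (2) z = 1, target 1 ✓ (second branch holds)
  (3) 0 = 4 × 0, remainder 0 ✓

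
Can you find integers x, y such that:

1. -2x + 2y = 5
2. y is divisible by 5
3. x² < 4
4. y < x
No

Even the single constraint (-2x + 2y = 5) is infeasible over the integers.

  - -2x + 2y = 5: every term on the left is divisible by 2, so the LHS ≡ 0 (mod 2), but the RHS 5 is not — no integer solution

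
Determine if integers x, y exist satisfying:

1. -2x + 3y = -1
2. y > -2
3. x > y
Yes

Take x = 2, y = 1. Substituting into each constraint:
  (1) -2(2) + 3(1) = -1 ✓
  (2) 1 > -2 ✓
  (3) 2 > 1 ✓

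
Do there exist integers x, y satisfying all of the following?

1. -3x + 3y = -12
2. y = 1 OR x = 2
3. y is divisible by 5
No

The full constraint system is jointly infeasible over the integers. Each constraint and what it forces:

  - -3x + 3y = -12: is a linear equation tying the variables together
  - y = 1 OR x = 2: forces a choice: either y = 1 or x = 2
  - y is divisible by 5: restricts y to multiples of 5

Split on the disjunction (y = 1 OR x = 2):
  • If y = 1: this contradicts the divisibility constraint — 1 is not a multiple of 5.
  • If x = 2: with x = 2, writing y = 5y', every remaining term of the linear equation is divisible by 15, so the left side is ≡ 0 (mod 15); but the right side -6 ≡ 9 (mod 15). No integers can satisfy it.
Both branches are infeasible, so the system has no integer solution.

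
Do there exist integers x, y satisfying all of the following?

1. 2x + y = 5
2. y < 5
Yes

Take x = 1, y = 3. Substituting into each constraint:
  (1) 2(1) + 3 = 5 ✓
  (2) 3 < 5 ✓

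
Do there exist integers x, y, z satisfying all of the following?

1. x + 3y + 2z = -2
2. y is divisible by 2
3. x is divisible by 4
Yes

Take x = 0, y = 0, z = -1. Substituting into each constraint:
  (1) 0 + 3(0) + 2(-1) = -2 ✓
  (2) 0 = 2 × 0, remainder 0 ✓
  (3) 0 = 4 × 0, remainder 0 ✓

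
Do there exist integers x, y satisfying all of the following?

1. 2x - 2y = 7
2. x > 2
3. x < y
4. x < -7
No

Even the single constraint (2x - 2y = 7) is infeasible over the integers.

  - 2x - 2y = 7: every term on the left is divisible by 2, so the LHS ≡ 0 (mod 2), but the RHS 7 is not — no integer solution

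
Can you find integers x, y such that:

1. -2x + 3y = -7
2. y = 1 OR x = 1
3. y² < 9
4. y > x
No

A contradictory subset is {-2x + 3y = -7, y = 1 OR x = 1, y > x}. No integer assignment can satisfy these jointly:

  - -2x + 3y = -7: is a linear equation tying the variables together
  - y = 1 OR x = 1: forces a choice: either y = 1 or x = 1
  - y > x: bounds one variable relative to another variable

Split on the disjunction (y = 1 OR x = 1):
  • If y = 1: the equation forces x = 5, giving (y, x) = (1, 5), which violates y > x.
  • If x = 1: with x = 1, every remaining term of the linear equation is divisible by 3, so the left side is ≡ 0 (mod 3); but the right side -5 ≡ 1 (mod 3). No integers can satisfy it.
Both branches are infeasible, so the system has no integer solution.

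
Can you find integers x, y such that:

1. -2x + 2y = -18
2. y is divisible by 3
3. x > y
Yes

Take x = 9, y = 0. Substituting into each constraint:
  (1) -2(9) + 2(0) = -18 ✓
  (2) 0 = 3 × 0, remainder 0 ✓
  (3) 9 > 0 ✓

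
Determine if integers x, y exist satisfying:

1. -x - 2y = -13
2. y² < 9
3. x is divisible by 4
No

A contradictory subset is {-x - 2y = -13, x is divisible by 4}. No integer assignment can satisfy these jointly:

  - -x - 2y = -13: is a linear equation tying the variables together
  - x is divisible by 4: restricts x to multiples of 4

Modular obstruction: writing x = 4x', every remaining term of the linear equation is divisible by 2, so the left side is ≡ 0 (mod 2); but the right side -13 ≡ 1 (mod 2). No integers can satisfy it.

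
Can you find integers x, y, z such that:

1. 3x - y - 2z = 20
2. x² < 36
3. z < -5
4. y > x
Yes

Take x = -2, y = 0, z = -13. Substituting into each constraint:
  (1) 3(-2) + 0 - 2(-13) = 20 ✓
  (2) x² = (-2)² = 4, and 4 < 36 ✓
  (3) -13 < -5 ✓
  (4) 0 > -2 ✓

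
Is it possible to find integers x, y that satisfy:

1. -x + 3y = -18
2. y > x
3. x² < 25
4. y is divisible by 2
No

A contradictory subset is {-x + 3y = -18, y > x, x² < 25}. No integer assignment can satisfy these jointly:

  - -x + 3y = -18: is a linear equation tying the variables together
  - y > x: bounds one variable relative to another variable
  - x² < 25: restricts x to |x| ≤ 4

Propagating the comparison: y > x and x ≥ -4 give y ≥ -3. Range argument: with x ∈ [-4, 4], y ∈ [-3, ∞], the left side of the equation is at least -13, but the right side is -18 < -13. No integer solution exists.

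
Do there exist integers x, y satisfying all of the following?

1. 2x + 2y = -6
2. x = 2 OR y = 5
Yes

Take x = 2, y = -5. Substituting into each constraint:
  (1) 2(2) + 2(-5) = -6 ✓
  (2) x = 2, target 2 ✓ (first branch holds)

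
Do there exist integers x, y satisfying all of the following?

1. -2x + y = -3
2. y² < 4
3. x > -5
Yes

Take x = 1, y = -1. Substituting into each constraint:
  (1) -2(1) + (-1) = -3 ✓
  (2) y² = (-1)² = 1, and 1 < 4 ✓
  (3) 1 > -5 ✓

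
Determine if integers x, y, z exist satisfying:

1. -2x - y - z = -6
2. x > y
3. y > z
Yes

Take x = 4, y = 0, z = -2. Substituting into each constraint:
  (1) -2(4) + 0 + 2 = -6 ✓
  (2) 4 > 0 ✓
  (3) 0 > -2 ✓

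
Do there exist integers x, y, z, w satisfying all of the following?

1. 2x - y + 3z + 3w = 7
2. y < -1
Yes

Take x = 0, y = -4, z = 0, w = 1. Substituting into each constraint:
  (1) 2(0) + 4 + 3(0) + 3(1) = 7 ✓
  (2) -4 < -1 ✓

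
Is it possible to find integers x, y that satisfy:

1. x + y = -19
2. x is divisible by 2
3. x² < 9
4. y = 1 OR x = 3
No

A contradictory subset is {x + y = -19, x² < 9, y = 1 OR x = 3}. No integer assignment can satisfy these jointly:

  - x + y = -19: is a linear equation tying the variables together
  - x² < 9: restricts x to |x| ≤ 2
  - y = 1 OR x = 3: forces a choice: either y = 1 or x = 3

Split on the disjunction (y = 1 OR x = 3):
  • If y = 1: the equation forces x = -20, but x² < 9 requires |x| ≤ 2.
  • If x = 3: this contradicts x² < 9, which requires |x| ≤ 2.
Both branches are infeasible, so the system has no integer solution.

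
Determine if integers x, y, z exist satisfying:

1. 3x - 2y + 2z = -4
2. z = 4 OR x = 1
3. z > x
Yes

Take x = 0, y = 6, z = 4. Substituting into each constraint:
  (1) 3(0) - 2(6) + 2(4) = -4 ✓
  (2) z = 4, target 4 ✓ (first branch holds)
  (3) 4 > 0 ✓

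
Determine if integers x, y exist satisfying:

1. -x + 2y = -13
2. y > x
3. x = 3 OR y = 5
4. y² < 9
No

A contradictory subset is {-x + 2y = -13, y > x, x = 3 OR y = 5}. No integer assignment can satisfy these jointly:

  - -x + 2y = -13: is a linear equation tying the variables together
  - y > x: bounds one variable relative to another variable
  - x = 3 OR y = 5: forces a choice: either x = 3 or y = 5

Split on the disjunction (x = 3 OR y = 5):
  • If x = 3: the equation forces y = -5, giving (x, y) = (3, -5), which violates y > x.
  • If y = 5: the equation forces x = 23, giving (y, x) = (5, 23), which violates y > x.
Both branches are infeasible, so the system has no integer solution.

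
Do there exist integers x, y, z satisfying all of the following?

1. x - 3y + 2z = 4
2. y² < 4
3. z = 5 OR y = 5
Yes

Take x = -6, y = 0, z = 5. Substituting into each constraint:
  (1) (-6) - 3(0) + 2(5) = 4 ✓
  (2) y² = (0)² = 0, and 0 < 4 ✓
  (3) z = 5, target 5 ✓ (first branch holds)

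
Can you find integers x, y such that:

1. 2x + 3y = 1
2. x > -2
Yes

Take x = -1, y = 1. Substituting into each constraint:
  (1) 2(-1) + 3(1) = 1 ✓
  (2) -1 > -2 ✓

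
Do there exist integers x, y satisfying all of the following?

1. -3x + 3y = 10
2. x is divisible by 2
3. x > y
No

Even the single constraint (-3x + 3y = 10) is infeasible over the integers.

  - -3x + 3y = 10: every term on the left is divisible by 3, so the LHS ≡ 0 (mod 3), but the RHS 10 is not — no integer solution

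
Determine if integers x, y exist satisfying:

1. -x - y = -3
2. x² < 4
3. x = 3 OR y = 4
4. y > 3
Yes

Take x = -1, y = 4. Substituting into each constraint:
  (1) 1 + (-4) = -3 ✓
  (2) x² = (-1)² = 1, and 1 < 4 ✓
  (3) y = 4, target 4 ✓ (second branch holds)
  (4) 4 > 3 ✓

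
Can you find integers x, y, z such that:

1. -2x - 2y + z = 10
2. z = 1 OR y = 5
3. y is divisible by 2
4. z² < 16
No

A contradictory subset is {-2x - 2y + z = 10, z = 1 OR y = 5, y is divisible by 2}. No integer assignment can satisfy these jointly:

  - -2x - 2y + z = 10: is a linear equation tying the variables together
  - z = 1 OR y = 5: forces a choice: either z = 1 or y = 5
  - y is divisible by 2: restricts y to multiples of 2

Split on the disjunction (z = 1 OR y = 5):
  • If z = 1: with z = 1, writing y = 2y', every remaining term of the linear equation is divisible by 2, so the left side is ≡ 0 (mod 2); but the right side 9 ≡ 1 (mod 2). No integers can satisfy it.
  • If y = 5: this contradicts the divisibility constraint — 5 is not a multiple of 2.
Both branches are infeasible, so the system has no integer solution.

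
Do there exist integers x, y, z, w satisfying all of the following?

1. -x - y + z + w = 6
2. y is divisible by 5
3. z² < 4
Yes

Take x = 0, y = 0, z = 0, w = 6. Substituting into each constraint:
  (1) 0 + 0 + 0 + 6 = 6 ✓
  (2) 0 = 5 × 0, remainder 0 ✓
  (3) z² = (0)² = 0, and 0 < 4 ✓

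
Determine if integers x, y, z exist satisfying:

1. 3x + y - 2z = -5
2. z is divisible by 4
Yes

Take x = -2, y = 1, z = 0. Substituting into each constraint:
  (1) 3(-2) + 1 - 2(0) = -5 ✓
  (2) 0 = 4 × 0, remainder 0 ✓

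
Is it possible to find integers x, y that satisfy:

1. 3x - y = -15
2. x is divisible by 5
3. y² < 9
Yes

Take x = -5, y = 0. Substituting into each constraint:
  (1) 3(-5) + 0 = -15 ✓
  (2) -5 = 5 × -1, remainder 0 ✓
  (3) y² = (0)² = 0, and 0 < 9 ✓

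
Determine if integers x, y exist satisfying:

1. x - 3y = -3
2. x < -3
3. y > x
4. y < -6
Yes

Take x = -24, y = -7. Substituting into each constraint:
  (1) (-24) - 3(-7) = -3 ✓
  (2) -24 < -3 ✓
  (3) -7 > -24 ✓
  (4) -7 < -6 ✓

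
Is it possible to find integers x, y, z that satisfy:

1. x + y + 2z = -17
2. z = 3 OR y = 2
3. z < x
Yes

Take x = -5, y = 2, z = -7. Substituting into each constraint:
  (1) (-5) + 2 + 2(-7) = -17 ✓
  (2) y = 2, target 2 ✓ (second branch holds)
  (3) -7 < -5 ✓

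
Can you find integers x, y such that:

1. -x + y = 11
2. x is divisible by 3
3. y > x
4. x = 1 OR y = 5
Yes

Take x = -6, y = 5. Substituting into each constraint:
  (1) 6 + 5 = 11 ✓
  (2) -6 = 3 × -2, remainder 0 ✓
  (3) 5 > -6 ✓
  (4) y = 5, target 5 ✓ (second branch holds)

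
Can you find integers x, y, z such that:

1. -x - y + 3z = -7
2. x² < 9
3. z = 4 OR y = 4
Yes

Take x = 0, y = 4, z = -1. Substituting into each constraint:
  (1) 0 + (-4) + 3(-1) = -7 ✓
  (2) x² = (0)² = 0, and 0 < 9 ✓
  (3) y = 4, target 4 ✓ (second branch holds)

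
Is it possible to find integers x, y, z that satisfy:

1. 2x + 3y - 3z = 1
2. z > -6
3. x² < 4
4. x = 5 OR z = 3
Yes

Take x = -1, y = 4, z = 3. Substituting into each constraint:
  (1) 2(-1) + 3(4) - 3(3) = 1 ✓
  (2) 3 > -6 ✓
  (3) x² = (-1)² = 1, and 1 < 4 ✓
  (4) z = 3, target 3 ✓ (second branch holds)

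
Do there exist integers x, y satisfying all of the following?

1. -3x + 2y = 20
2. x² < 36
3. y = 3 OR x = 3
No

A contradictory subset is {-3x + 2y = 20, y = 3 OR x = 3}. No integer assignment can satisfy these jointly:

  - -3x + 2y = 20: is a linear equation tying the variables together
  - y = 3 OR x = 3: forces a choice: either y = 3 or x = 3

Split on the disjunction (y = 3 OR x = 3):
  • If y = 3: with y = 3, every remaining term of the linear equation is divisible by 3, so the left side is ≡ 0 (mod 3); but the right side 14 ≡ 2 (mod 3). No integers can satisfy it.
  • If x = 3: with x = 3, every remaining term of the linear equation is divisible by 2, so the left side is ≡ 0 (mod 2); but the right side 29 ≡ 1 (mod 2). No integers can satisfy it.
Both branches are infeasible, so the system has no integer solution.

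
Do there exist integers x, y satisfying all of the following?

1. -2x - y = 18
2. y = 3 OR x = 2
Yes

Take x = 2, y = -22. Substituting into each constraint:
  (1) -2(2) + 22 = 18 ✓
  (2) x = 2, target 2 ✓ (second branch holds)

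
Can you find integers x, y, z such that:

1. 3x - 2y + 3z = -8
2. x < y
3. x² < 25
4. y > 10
Yes

Take x = 0, y = 13, z = 6. Substituting into each constraint:
  (1) 3(0) - 2(13) + 3(6) = -8 ✓
  (2) 0 < 13 ✓
  (3) x² = (0)² = 0, and 0 < 25 ✓
  (4) 13 > 10 ✓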